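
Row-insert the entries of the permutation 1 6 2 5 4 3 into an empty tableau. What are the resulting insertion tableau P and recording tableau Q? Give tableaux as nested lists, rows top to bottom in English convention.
Insert each entry of the permutation into P by Schensted row insertion, recording in Q the position of each new cell.

Insert 1: appended to row 1. P = [[1]].
Insert 6: appended to row 1. P = [[1, 6]].
Insert 2: 2 bumps 6 from row 1; 6 starts row 2. P = [[1, 2], [6]].
Insert 5: appended to row 1. P = [[1, 2, 5], [6]].
Insert 4: 4 bumps 5 from row 1; 5 bumps 6 from row 2; 6 starts row 3. P = [[1, 2, 4], [5], [6]].
Insert 3: 3 bumps 4 from row 1; 4 bumps 5 from row 2; 5 bumps 6 from row 3; 6 starts row 4. P = [[1, 2, 3], [4], [5], [6]].

So P = [[1, 2, 3], [4], [5], [6]], Q = [[1, 2, 4], [3], [5], [6]].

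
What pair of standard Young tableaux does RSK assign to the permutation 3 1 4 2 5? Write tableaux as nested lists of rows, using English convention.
P = [[1, 2, 5], [3, 4]], Q = [[1, 3, 5], [2, 4]]

Insert each entry of the permutation into P by Schensted row insertion, recording in Q the position of each new cell.

Insert 3: appended to row 1. P = [[3]], Q = [[1]].
Insert 1: 1 bumps 3 from row 1; 3 starts row 2. P = [[1], [3]], Q = [[1], [2]].
Insert 4: appended to row 1. P = [[1, 4], [3]], Q = [[1, 3], [2]].
Insert 2: 2 bumps 4 from row 1; 4 appends to row 2. P = [[1, 2], [3, 4]], Q = [[1, 3], [2, 4]].
Insert 5: appended to row 1. P = [[1, 2, 5], [3, 4]], Q = [[1, 3, 5], [2, 4]].

So P = [[1, 2, 5], [3, 4]], Q = [[1, 3, 5], [2, 4]].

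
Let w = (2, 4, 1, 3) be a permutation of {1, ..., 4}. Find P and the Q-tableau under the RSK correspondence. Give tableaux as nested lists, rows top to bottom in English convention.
Insert each entry of the permutation into P by Schensted row insertion, recording in Q the position of each new cell.

Insert 2: appended to row 1. P = [[2]], Q = [[1]].
Insert 4: appended to row 1. P = [[2, 4]], Q = [[1, 2]].
Insert 1: 1 bumps 2 from row 1; 2 starts row 2. P = [[1, 4], [2]], Q = [[1, 2], [3]].
Insert 3: 3 bumps 4 from row 1; 4 appends to row 2. P = [[1, 3], [2, 4]], Q = [[1, 2], [3, 4]].

So P = [[1, 3], [2, 4]], Q = [[1, 2], [3, 4]].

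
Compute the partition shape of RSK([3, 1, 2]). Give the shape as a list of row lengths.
Row-insert each entry into an empty tableau.

After inserting 3: P = [[3]].
After inserting 1: P = [[1], [3]].
After inserting 2: P = [[1, 2], [3]].

The final insertion tableau P = [[1, 2], [3]] has shape [2, 1].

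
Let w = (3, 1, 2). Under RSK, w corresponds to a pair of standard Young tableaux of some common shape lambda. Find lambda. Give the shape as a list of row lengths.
Row-insert each entry into an empty tableau.

After inserting 3: P = [[3]].
After inserting 1: P = [[1], [3]].
After inserting 2: P = [[1, 2], [3]].

The final insertion tableau P = [[1, 2], [3]] has shape [2, 1].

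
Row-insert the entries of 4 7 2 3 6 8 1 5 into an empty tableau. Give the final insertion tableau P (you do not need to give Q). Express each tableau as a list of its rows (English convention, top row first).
P = [[1, 3, 5, 8], [2, 6], [4, 7]]

Insert 4: appended to row 1. P = [[4]].
Insert 7: appended to row 1. P = [[4, 7]].
Insert 2: 2 bumps 4 from row 1; 4 starts row 2. P = [[2, 7], [4]].
Insert 3: 3 bumps 7 from row 1; 7 appends to row 2. P = [[2, 3], [4, 7]].
Insert 6: appended to row 1. P = [[2, 3, 6], [4, 7]].
Insert 8: appended to row 1. P = [[2, 3, 6, 8], [4, 7]].
Insert 1: 1 bumps 2 from row 1; 2 bumps 4 from row 2; 4 starts row 3. P = [[1, 3, 6, 8], [2, 7], [4]].
Insert 5: 5 bumps 6 from row 1; 6 bumps 7 from row 2; 7 appends to row 3. P = [[1, 3, 5, 8], [2, 6], [4, 7]].

So P = [[1, 3, 5, 8], [2, 6], [4, 7]].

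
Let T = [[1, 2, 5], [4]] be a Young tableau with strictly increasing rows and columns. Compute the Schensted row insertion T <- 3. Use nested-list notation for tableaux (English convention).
In row 1, 3 replaces 5 (the leftmost entry greater than 3); 5 is bumped to row 2. 5 is appended to row 2. The new tableau is [[1, 2, 3], [4, 5]].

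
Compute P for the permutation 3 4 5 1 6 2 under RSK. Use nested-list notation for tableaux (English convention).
P = [[1, 2, 5, 6], [3, 4]]

Insert 3: appended to row 1. P = [[3]].
Insert 4: appended to row 1. P = [[3, 4]].
Insert 5: appended to row 1. P = [[3, 4, 5]].
Insert 1: 1 bumps 3 from row 1; 3 starts row 2. P = [[1, 4, 5], [3]].
Insert 6: appended to row 1. P = [[1, 4, 5, 6], [3]].
Insert 2: 2 bumps 4 from row 1; 4 appends to row 2. P = [[1, 2, 5, 6], [3, 4]].

So P = [[1, 2, 5, 6], [3, 4]].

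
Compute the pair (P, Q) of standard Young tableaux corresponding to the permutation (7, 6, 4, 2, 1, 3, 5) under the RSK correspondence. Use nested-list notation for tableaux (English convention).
P = [[1, 3, 5], [2], [4], [6], [7]], Q = [[1, 6, 7], [2], [3], [4], [5]]

Insert each entry of the permutation into P by Schensted row insertion, recording in Q the position of each new cell.

Insert 7: appended to row 1. P = [[7]].
Insert 6: 6 bumps 7 from row 1; 7 starts row 2. P = [[6], [7]].
Insert 4: 4 bumps 6 from row 1; 6 bumps 7 from row 2; 7 starts row 3. P = [[4], [6], [7]].
Insert 2: 2 bumps 4 from row 1; 4 bumps 6 from row 2; 6 bumps 7 from row 3; 7 starts row 4. P = [[2], [4], [6], [7]].
Insert 1: 1 bumps 2 from row 1; 2 bumps 4 from row 2; 4 bumps 6 from row 3; 6 bumps 7 from row 4; 7 starts row 5. P = [[1], [2], [4], [6], [7]].
Insert 3: appended to row 1. P = [[1, 3], [2], [4], [6], [7]].
Insert 5: appended to row 1. P = [[1, 3, 5], [2], [4], [6], [7]].

So P = [[1, 3, 5], [2], [4], [6], [7]], Q = [[1, 6, 7], [2], [3], [4], [5]].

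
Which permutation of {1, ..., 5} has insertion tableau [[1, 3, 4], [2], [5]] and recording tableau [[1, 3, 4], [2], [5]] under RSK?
5 2 3 4 1

Reverse RSK: for i = n, n-1, ..., 1, locate i in Q, remove the corresponding corner cell from P, and reverse-bump its entry up through P; the value ejected from row 1 is w(i).

So w = 5 2 3 4 1.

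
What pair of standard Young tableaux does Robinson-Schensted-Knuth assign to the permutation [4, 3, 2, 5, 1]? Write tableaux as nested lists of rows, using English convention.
Insert each entry of the permutation into P by Schensted row insertion, recording in Q the position of each new cell.

Insert 4: appended to row 1. P = [[4]].
Insert 3: 3 bumps 4 from row 1; 4 starts row 2. P = [[3], [4]].
Insert 2: 2 bumps 3 from row 1; 3 bumps 4 from row 2; 4 starts row 3. P = [[2], [3], [4]].
Insert 5: appended to row 1. P = [[2, 5], [3], [4]].
Insert 1: 1 bumps 2 from row 1; 2 bumps 3 from row 2; 3 bumps 4 from row 3; 4 starts row 4. P = [[1, 5], [2], [3], [4]].

So P = [[1, 5], [2], [3], [4]], Q = [[1, 4], [2], [3], [5]].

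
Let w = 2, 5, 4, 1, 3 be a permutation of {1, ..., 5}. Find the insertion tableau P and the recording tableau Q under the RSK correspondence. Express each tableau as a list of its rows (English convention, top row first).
Insert each entry of the permutation into P by Schensted row insertion, recording in Q the position of each new cell.

Insert 2: appended to row 1. P = [[2]].
Insert 5: appended to row 1. P = [[2, 5]].
Insert 4: 4 bumps 5 from row 1; 5 starts row 2. P = [[2, 4], [5]].
Insert 1: 1 bumps 2 from row 1; 2 bumps 5 from row 2; 5 starts row 3. P = [[1, 4], [2], [5]].
Insert 3: 3 bumps 4 from row 1; 4 appends to row 2. P = [[1, 3], [2, 4], [5]].

So P = [[1, 3], [2, 4], [5]], Q = [[1, 2], [3, 5], [4]].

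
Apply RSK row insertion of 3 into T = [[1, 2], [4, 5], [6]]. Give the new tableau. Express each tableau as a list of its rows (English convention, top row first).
3 is larger than every entry of row 1, so it is appended to row 1. The new tableau is [[1, 2, 3], [4, 5], [6]].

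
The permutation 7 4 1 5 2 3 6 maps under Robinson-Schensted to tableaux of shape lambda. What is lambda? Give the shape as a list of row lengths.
[4, 2, 1]

Row-insert each entry into an empty tableau.

After inserting 7: P = [[7]].
After inserting 4: P = [[4], [7]].
After inserting 1: P = [[1], [4], [7]].
After inserting 5: P = [[1, 5], [4], [7]].
After inserting 2: P = [[1, 2], [4, 5], [7]].
After inserting 3: P = [[1, 2, 3], [4, 5], [7]].
After inserting 6: P = [[1, 2, 3, 6], [4, 5], [7]].

The final insertion tableau P = [[1, 2, 3, 6], [4, 5], [7]] has shape [4, 2, 1].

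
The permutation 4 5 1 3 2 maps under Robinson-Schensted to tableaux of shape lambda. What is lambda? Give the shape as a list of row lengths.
[2, 2, 1]

Row-insert each entry into an empty tableau.

After inserting 4: P = [[4]].
After inserting 5: P = [[4, 5]].
After inserting 1: P = [[1, 5], [4]].
After inserting 3: P = [[1, 3], [4, 5]].
After inserting 2: P = [[1, 2], [3, 5], [4]].

The final insertion tableau P = [[1, 2], [3, 5], [4]] has shape [2, 2, 1].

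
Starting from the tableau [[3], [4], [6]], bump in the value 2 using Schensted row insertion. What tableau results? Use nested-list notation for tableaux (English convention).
In row 1, 2 replaces 3 (the leftmost entry greater than 2); 3 is bumped to row 2. In row 2, 3 replaces 4 (the leftmost entry greater than 3); 4 is bumped to row 3. In row 3, 4 replaces 6 (the leftmost entry greater than 4); 6 is bumped to row 4. 6 starts a new row 4. The new tableau is [[2], [3], [4], [6]].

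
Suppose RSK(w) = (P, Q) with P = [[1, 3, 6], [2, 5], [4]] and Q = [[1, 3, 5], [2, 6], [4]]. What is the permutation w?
Reverse RSK: for i = n, n-1, ..., 1, locate i in Q, remove the corresponding corner cell from P, and reverse-bump its entry up through P; the value ejected from row 1 is w(i).

So w = 4 2 5 1 6 3.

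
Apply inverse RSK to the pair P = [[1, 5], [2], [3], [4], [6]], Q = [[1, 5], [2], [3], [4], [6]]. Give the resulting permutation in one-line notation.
6 4 3 2 5 1

Reverse the RSK construction: for i from n down to 1, find the cell of Q containing i, remove the entry at that cell from P, and reverse-bump it up through P; the value ejected from row 1 is w(i).

Step i=6: Q has 6 at row 5, column 1; remove 6 from row 5 of P and reverse-bump: 6 enters row 4 and ejects 4; 4 enters row 3 and ejects 3; 3 enters row 2 and ejects 2; 2 enters row 1 and ejects 1. So w(6) = 1. P is now [[2, 5], [3], [4], [6]].
Step i=5: Q has 5 at row 1, column 2; remove that cell from P, ejecting 5. So w(5) = 5. P is now [[2], [3], [4], [6]].
Step i=4: Q has 4 at row 4, column 1; remove 6 from row 4 of P and reverse-bump: 6 enters row 3 and ejects 4; 4 enters row 2 and ejects 3; 3 enters row 1 and ejects 2. So w(4) = 2. P is now [[3], [4], [6]].
Step i=3: Q has 3 at row 3, column 1; remove 6 from row 3 of P and reverse-bump: 6 enters row 2 and ejects 4; 4 enters row 1 and ejects 3. So w(3) = 3. P is now [[4], [6]].
Step i=2: Q has 2 at row 2, column 1; remove 6 from row 2 of P and reverse-bump: 6 enters row 1 and ejects 4. So w(2) = 4. P is now [[6]].
Step i=1: Q has 1 at row 1, column 1; remove that cell from P, ejecting 6. So w(1) = 6. P is now [].

So w = 6 4 3 2 5 1.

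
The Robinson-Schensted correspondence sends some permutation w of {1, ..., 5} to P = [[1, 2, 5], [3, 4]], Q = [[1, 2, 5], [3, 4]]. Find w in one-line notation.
Reverse the RSK construction: for i from n down to 1, find the cell of Q containing i, remove the entry at that cell from P, and reverse-bump it up through P; the value ejected from row 1 is w(i).

Step i=5: Q has 5 at row 1, column 3; remove that cell from P, ejecting 5. So w(5) = 5. P is now [[1, 2], [3, 4]].
Step i=4: Q has 4 at row 2, column 2; remove 4 from row 2 of P and reverse-bump: 4 enters row 1 and ejects 2. So w(4) = 2. P is now [[1, 4], [3]].
Step i=3: Q has 3 at row 2, column 1; remove 3 from row 2 of P and reverse-bump: 3 enters row 1 and ejects 1. So w(3) = 1. P is now [[3, 4]].
Step i=2: Q has 2 at row 1, column 2; remove that cell from P, ejecting 4. So w(2) = 4. P is now [[3]].
Step i=1: Q has 1 at row 1, column 1; remove that cell from P, ejecting 3. So w(1) = 3. P is now [].

So w = 3 4 1 2 5.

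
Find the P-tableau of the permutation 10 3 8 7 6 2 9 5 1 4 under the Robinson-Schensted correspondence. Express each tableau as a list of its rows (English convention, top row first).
P = [[1, 4, 9], [2, 5], [3, 6], [7], [8], [10]]

Insert 10: appended to row 1. P = [[10]].
Insert 3: 3 bumps 10 from row 1; 10 starts row 2. P = [[3], [10]].
Insert 8: appended to row 1. P = [[3, 8], [10]].
Insert 7: 7 bumps 8 from row 1; 8 bumps 10 from row 2; 10 starts row 3. P = [[3, 7], [8], [10]].
Insert 6: 6 bumps 7 from row 1; 7 bumps 8 from row 2; 8 bumps 10 from row 3; 10 starts row 4. P = [[3, 6], [7], [8], [10]].
Insert 2: 2 bumps 3 from row 1; 3 bumps 7 from row 2; 7 bumps 8 from row 3; 8 bumps 10 from row 4; 10 starts row 5. P = [[2, 6], [3], [7], [8], [10]].
Insert 9: appended to row 1. P = [[2, 6, 9], [3], [7], [8], [10]].
Insert 5: 5 bumps 6 from row 1; 6 appends to row 2. P = [[2, 5, 9], [3, 6], [7], [8], [10]].
Insert 1: 1 bumps 2 from row 1; 2 bumps 3 from row 2; 3 bumps 7 from row 3; 7 bumps 8 from row 4; 8 bumps 10 from row 5; 10 starts row 6. P = [[1, 5, 9], [2, 6], [3], [7], [8], [10]].
Insert 4: 4 bumps 5 from row 1; 5 bumps 6 from row 2; 6 appends to row 3. P = [[1, 4, 9], [2, 5], [3, 6], [7], [8], [10]].

So P = [[1, 4, 9], [2, 5], [3, 6], [7], [8], [10]].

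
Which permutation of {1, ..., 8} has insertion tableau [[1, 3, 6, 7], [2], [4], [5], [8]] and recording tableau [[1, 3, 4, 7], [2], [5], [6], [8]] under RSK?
8 2 5 6 4 3 7 1

Reverse the RSK construction: for i from n down to 1, find the cell of Q containing i, remove the entry at that cell from P, and reverse-bump it up through P; the value ejected from row 1 is w(i).

Step i=8: Q has 8 at row 5, column 1; remove 8 from row 5 of P and reverse-bump: 8 enters row 4 and ejects 5; 5 enters row 3 and ejects 4; 4 enters row 2 and ejects 2; 2 enters row 1 and ejects 1. So w(8) = 1. P is now [[2, 3, 6, 7], [4], [5], [8]].
Step i=7: Q has 7 at row 1, column 4; remove that cell from P, ejecting 7. So w(7) = 7. P is now [[2, 3, 6], [4], [5], [8]].
Step i=6: Q has 6 at row 4, column 1; remove 8 from row 4 of P and reverse-bump: 8 enters row 3 and ejects 5; 5 enters row 2 and ejects 4; 4 enters row 1 and ejects 3. So w(6) = 3. P is now [[2, 4, 6], [5], [8]].
Step i=5: Q has 5 at row 3, column 1; remove 8 from row 3 of P and reverse-bump: 8 enters row 2 and ejects 5; 5 enters row 1 and ejects 4. So w(5) = 4. P is now [[2, 5, 6], [8]].
Step i=4: Q has 4 at row 1, column 3; remove that cell from P, ejecting 6. So w(4) = 6. P is now [[2, 5], [8]].
Step i=3: Q has 3 at row 1, column 2; remove that cell from P, ejecting 5. So w(3) = 5. P is now [[2], [8]].
Step i=2: Q has 2 at row 2, column 1; remove 8 from row 2 of P and reverse-bump: 8 enters row 1 and ejects 2. So w(2) = 2. P is now [[8]].
Step i=1: Q has 1 at row 1, column 1; remove that cell from P, ejecting 8. So w(1) = 8. P is now [].

So w = 8 2 5 6 4 3 7 1.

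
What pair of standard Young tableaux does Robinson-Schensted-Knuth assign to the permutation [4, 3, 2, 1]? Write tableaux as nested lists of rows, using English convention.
Insert each entry of the permutation into P by Schensted row insertion, recording in Q the position of each new cell.

Insert 4: appended to row 1. P = [[4]].
Insert 3: 3 bumps 4 from row 1; 4 starts row 2. P = [[3], [4]].
Insert 2: 2 bumps 3 from row 1; 3 bumps 4 from row 2; 4 starts row 3. P = [[2], [3], [4]].
Insert 1: 1 bumps 2 from row 1; 2 bumps 3 from row 2; 3 bumps 4 from row 3; 4 starts row 4. P = [[1], [2], [3], [4]].

So P = [[1], [2], [3], [4]], Q = [[1], [2], [3], [4]].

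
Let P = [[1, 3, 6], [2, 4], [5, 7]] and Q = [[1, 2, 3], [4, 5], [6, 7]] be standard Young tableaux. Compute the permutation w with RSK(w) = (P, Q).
2 5 7 4 6 1 3

Reverse the RSK construction: for i from n down to 1, find the cell of Q containing i, remove the entry at that cell from P, and reverse-bump it up through P; the value ejected from row 1 is w(i).

Step i=7: Q has 7 at row 3, column 2; remove 7 from row 3 of P and reverse-bump: 7 enters row 2 and ejects 4; 4 enters row 1 and ejects 3. So w(7) = 3. P is now [[1, 4, 6], [2, 7], [5]].
Step i=6: Q has 6 at row 3, column 1; remove 5 from row 3 of P and reverse-bump: 5 enters row 2 and ejects 2; 2 enters row 1 and ejects 1. So w(6) = 1. P is now [[2, 4, 6], [5, 7]].
Step i=5: Q has 5 at row 2, column 2; remove 7 from row 2 of P and reverse-bump: 7 enters row 1 and ejects 6. So w(5) = 6. P is now [[2, 4, 7], [5]].
Step i=4: Q has 4 at row 2, column 1; remove 5 from row 2 of P and reverse-bump: 5 enters row 1 and ejects 4. So w(4) = 4. P is now [[2, 5, 7]].
Step i=3: Q has 3 at row 1, column 3; remove that cell from P, ejecting 7. So w(3) = 7. P is now [[2, 5]].
Step i=2: Q has 2 at row 1, column 2; remove that cell from P, ejecting 5. So w(2) = 5. P is now [[2]].
Step i=1: Q has 1 at row 1, column 1; remove that cell from P, ejecting 2. So w(1) = 2. P is now [].

So w = 2 5 7 4 6 1 3.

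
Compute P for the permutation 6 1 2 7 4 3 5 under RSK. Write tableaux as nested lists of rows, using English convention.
P = [[1, 2, 3, 5], [4, 7], [6]]

Insert 6: appended to row 1. P = [[6]].
Insert 1: 1 bumps 6 from row 1; 6 starts row 2. P = [[1], [6]].
Insert 2: appended to row 1. P = [[1, 2], [6]].
Insert 7: appended to row 1. P = [[1, 2, 7], [6]].
Insert 4: 4 bumps 7 from row 1; 7 appends to row 2. P = [[1, 2, 4], [6, 7]].
Insert 3: 3 bumps 4 from row 1; 4 bumps 6 from row 2; 6 starts row 3. P = [[1, 2, 3], [4, 7], [6]].
Insert 5: appended to row 1. P = [[1, 2, 3, 5], [4, 7], [6]].

So P = [[1, 2, 3, 5], [4, 7], [6]].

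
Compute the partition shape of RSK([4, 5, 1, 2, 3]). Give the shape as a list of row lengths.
[3, 2]

Row-insert each entry into an empty tableau.

After inserting 4: P = [[4]].
After inserting 5: P = [[4, 5]].
After inserting 1: P = [[1, 5], [4]].
After inserting 2: P = [[1, 2], [4, 5]].
After inserting 3: P = [[1, 2, 3], [4, 5]].

The final insertion tableau P = [[1, 2, 3], [4, 5]] has shape [3, 2].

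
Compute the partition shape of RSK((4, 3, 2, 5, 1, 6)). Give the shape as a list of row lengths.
[3, 1, 1, 1]

Row-insert each entry into an empty tableau.

After inserting 4: P = [[4]].
After inserting 3: P = [[3], [4]].
After inserting 2: P = [[2], [3], [4]].
After inserting 5: P = [[2, 5], [3], [4]].
After inserting 1: P = [[1, 5], [2], [3], [4]].
After inserting 6: P = [[1, 5, 6], [2], [3], [4]].

The final insertion tableau P = [[1, 5, 6], [2], [3], [4]] has shape [3, 1, 1, 1].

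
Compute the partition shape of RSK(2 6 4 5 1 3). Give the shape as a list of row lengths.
[3, 2, 1]

Row-insert each entry into an empty tableau.

After inserting 2: P = [[2]].
After inserting 6: P = [[2, 6]].
After inserting 4: P = [[2, 4], [6]].
After inserting 5: P = [[2, 4, 5], [6]].
After inserting 1: P = [[1, 4, 5], [2], [6]].
After inserting 3: P = [[1, 3, 5], [2, 4], [6]].

The final insertion tableau P = [[1, 3, 5], [2, 4], [6]] has shape [3, 2, 1].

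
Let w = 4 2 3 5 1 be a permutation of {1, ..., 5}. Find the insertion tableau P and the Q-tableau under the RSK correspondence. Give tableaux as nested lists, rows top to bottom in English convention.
P = [[1, 3, 5], [2], [4]], Q = [[1, 3, 4], [2], [5]]

Insert each entry of the permutation into P by Schensted row insertion, recording in Q the position of each new cell.

Insert 4: appended to row 1. P = [[4]].
Insert 2: 2 bumps 4 from row 1; 4 starts row 2. P = [[2], [4]].
Insert 3: appended to row 1. P = [[2, 3], [4]].
Insert 5: appended to row 1. P = [[2, 3, 5], [4]].
Insert 1: 1 bumps 2 from row 1; 2 bumps 4 from row 2; 4 starts row 3. P = [[1, 3, 5], [2], [4]].

So P = [[1, 3, 5], [2], [4]], Q = [[1, 3, 4], [2], [5]].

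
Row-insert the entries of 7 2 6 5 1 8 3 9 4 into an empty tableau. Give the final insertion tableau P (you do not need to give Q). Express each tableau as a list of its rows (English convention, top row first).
P = [[1, 3, 4, 9], [2, 5, 8], [6], [7]]

After inserting 7: P = [[7]].
After inserting 2: P = [[2], [7]].
After inserting 6: P = [[2, 6], [7]].
After inserting 5: P = [[2, 5], [6], [7]].
After inserting 1: P = [[1, 5], [2], [6], [7]].
After inserting 8: P = [[1, 5, 8], [2], [6], [7]].
After inserting 3: P = [[1, 3, 8], [2, 5], [6], [7]].
After inserting 9: P = [[1, 3, 8, 9], [2, 5], [6], [7]].
After inserting 4: P = [[1, 3, 4, 9], [2, 5, 8], [6], [7]].

So P = [[1, 3, 4, 9], [2, 5, 8], [6], [7]].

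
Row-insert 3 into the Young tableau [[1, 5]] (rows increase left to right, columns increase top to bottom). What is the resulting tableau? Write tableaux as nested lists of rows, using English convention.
In row 1, 3 replaces 5 (the leftmost entry greater than 3); 5 is bumped to row 2. 5 starts a new row 2. The new tableau is [[1, 3], [5]].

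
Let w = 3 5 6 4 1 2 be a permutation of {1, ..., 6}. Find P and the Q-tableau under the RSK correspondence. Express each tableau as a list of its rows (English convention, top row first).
P = [[1, 2, 6], [3, 4], [5]], Q = [[1, 2, 3], [4, 6], [5]]

Insert each entry of the permutation into P by Schensted row insertion, recording in Q the position of each new cell.

Insert 3: appended to row 1. P = [[3]], Q = [[1]].
Insert 5: appended to row 1. P = [[3, 5]], Q = [[1, 2]].
Insert 6: appended to row 1. P = [[3, 5, 6]], Q = [[1, 2, 3]].
Insert 4: 4 bumps 5 from row 1; 5 starts row 2. P = [[3, 4, 6], [5]], Q = [[1, 2, 3], [4]].
Insert 1: 1 bumps 3 from row 1; 3 bumps 5 from row 2; 5 starts row 3. P = [[1, 4, 6], [3], [5]], Q = [[1, 2, 3], [4], [5]].
Insert 2: 2 bumps 4 from row 1; 4 appends to row 2. P = [[1, 2, 6], [3, 4], [5]], Q = [[1, 2, 3], [4, 6], [5]].

So P = [[1, 2, 6], [3, 4], [5]], Q = [[1, 2, 3], [4, 6], [5]].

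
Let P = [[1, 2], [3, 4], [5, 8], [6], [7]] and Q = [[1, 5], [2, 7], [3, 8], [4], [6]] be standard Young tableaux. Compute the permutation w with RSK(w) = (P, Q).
Reverse the RSK construction: for i from n down to 1, find the cell of Q containing i, remove the entry at that cell from P, and reverse-bump it up through P; the value ejected from row 1 is w(i).

Step i=8: Q has 8 at row 3, column 2; remove 8 from row 3 of P and reverse-bump: 8 enters row 2 and ejects 4; 4 enters row 1 and ejects 2. So w(8) = 2. P is now [[1, 4], [3, 8], [5], [6], [7]].
Step i=7: Q has 7 at row 2, column 2; remove 8 from row 2 of P and reverse-bump: 8 enters row 1 and ejects 4. So w(7) = 4. P is now [[1, 8], [3], [5], [6], [7]].
Step i=6: Q has 6 at row 5, column 1; remove 7 from row 5 of P and reverse-bump: 7 enters row 4 and ejects 6; 6 enters row 3 and ejects 5; 5 enters row 2 and ejects 3; 3 enters row 1 and ejects 1. So w(6) = 1. P is now [[3, 8], [5], [6], [7]].
Step i=5: Q has 5 at row 1, column 2; remove that cell from P, ejecting 8. So w(5) = 8. P is now [[3], [5], [6], [7]].
Step i=4: Q has 4 at row 4, column 1; remove 7 from row 4 of P and reverse-bump: 7 enters row 3 and ejects 6; 6 enters row 2 and ejects 5; 5 enters row 1 and ejects 3. So w(4) = 3. P is now [[5], [6], [7]].
Step i=3: Q has 3 at row 3, column 1; remove 7 from row 3 of P and reverse-bump: 7 enters row 2 and ejects 6; 6 enters row 1 and ejects 5. So w(3) = 5. P is now [[6], [7]].
Step i=2: Q has 2 at row 2, column 1; remove 7 from row 2 of P and reverse-bump: 7 enters row 1 and ejects 6. So w(2) = 6. P is now [[7]].
Step i=1: Q has 1 at row 1, column 1; remove that cell from P, ejecting 7. So w(1) = 7. P is now [].

So w = 7 6 5 3 8 1 4 2.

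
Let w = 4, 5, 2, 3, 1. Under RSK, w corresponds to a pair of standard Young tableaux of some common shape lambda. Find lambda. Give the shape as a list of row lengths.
Row-insert each entry into an empty tableau.

After inserting 4: P = [[4]].
After inserting 5: P = [[4, 5]].
After inserting 2: P = [[2, 5], [4]].
After inserting 3: P = [[2, 3], [4, 5]].
After inserting 1: P = [[1, 3], [2, 5], [4]].

The final insertion tableau P = [[1, 3], [2, 5], [4]] has shape [2, 2, 1].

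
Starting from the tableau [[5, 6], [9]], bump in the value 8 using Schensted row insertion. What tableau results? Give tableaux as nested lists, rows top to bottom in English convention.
[[5, 6, 8], [9]]

8 is larger than every entry of row 1, so it is appended to row 1. The new tableau is [[5, 6, 8], [9]].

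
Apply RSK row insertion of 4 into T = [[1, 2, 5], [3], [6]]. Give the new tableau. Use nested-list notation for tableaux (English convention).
In row 1, 4 replaces 5 (the leftmost entry greater than 4); 5 is bumped to row 2. 5 is appended to row 2. The new tableau is [[1, 2, 4], [3, 5], [6]].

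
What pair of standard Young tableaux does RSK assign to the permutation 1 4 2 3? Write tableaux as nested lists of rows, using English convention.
Insert each entry of the permutation into P by Schensted row insertion, recording in Q the position of each new cell.

After inserting 1: P = [[1]].
After inserting 4: P = [[1, 4]].
After inserting 2: P = [[1, 2], [4]].
After inserting 3: P = [[1, 2, 3], [4]].

So P = [[1, 2, 3], [4]], Q = [[1, 2, 4], [3]].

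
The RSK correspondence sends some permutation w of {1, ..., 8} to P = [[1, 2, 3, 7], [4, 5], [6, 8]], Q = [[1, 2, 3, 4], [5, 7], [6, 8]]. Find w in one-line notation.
Reverse RSK: for i = n, n-1, ..., 1, locate i in Q, remove the corresponding corner cell from P, and reverse-bump its entry up through P; the value ejected from row 1 is w(i).

So w = 1 4 6 8 5 2 7 3.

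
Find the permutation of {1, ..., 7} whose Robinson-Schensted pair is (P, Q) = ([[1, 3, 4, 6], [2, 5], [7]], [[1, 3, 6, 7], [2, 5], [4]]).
Reverse RSK: for i = n, n-1, ..., 1, locate i in Q, remove the corresponding corner cell from P, and reverse-bump its entry up through P; the value ejected from row 1 is w(i).

So w = 7 2 5 1 3 4 6.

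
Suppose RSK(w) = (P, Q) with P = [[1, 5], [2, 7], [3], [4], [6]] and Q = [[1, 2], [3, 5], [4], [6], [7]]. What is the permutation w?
6 7 4 3 5 2 1

Reverse the RSK construction: for i from n down to 1, find the cell of Q containing i, remove the entry at that cell from P, and reverse-bump it up through P; the value ejected from row 1 is w(i).

Step i=7: Q has 7 at row 5, column 1; remove 6 from row 5 of P and reverse-bump: 6 enters row 4 and ejects 4; 4 enters row 3 and ejects 3; 3 enters row 2 and ejects 2; 2 enters row 1 and ejects 1. So w(7) = 1. P is now [[2, 5], [3, 7], [4], [6]].
Step i=6: Q has 6 at row 4, column 1; remove 6 from row 4 of P and reverse-bump: 6 enters row 3 and ejects 4; 4 enters row 2 and ejects 3; 3 enters row 1 and ejects 2. So w(6) = 2. P is now [[3, 5], [4, 7], [6]].
Step i=5: Q has 5 at row 2, column 2; remove 7 from row 2 of P and reverse-bump: 7 enters row 1 and ejects 5. So w(5) = 5. P is now [[3, 7], [4], [6]].
Step i=4: Q has 4 at row 3, column 1; remove 6 from row 3 of P and reverse-bump: 6 enters row 2 and ejects 4; 4 enters row 1 and ejects 3. So w(4) = 3. P is now [[4, 7], [6]].
Step i=3: Q has 3 at row 2, column 1; remove 6 from row 2 of P and reverse-bump: 6 enters row 1 and ejects 4. So w(3) = 4. P is now [[6, 7]].
Step i=2: Q has 2 at row 1, column 2; remove that cell from P, ejecting 7. So w(2) = 7. P is now [[6]].
Step i=1: Q has 1 at row 1, column 1; remove that cell from P, ejecting 6. So w(1) = 6. P is now [].

So w = 6 7 4 3 5 2 1.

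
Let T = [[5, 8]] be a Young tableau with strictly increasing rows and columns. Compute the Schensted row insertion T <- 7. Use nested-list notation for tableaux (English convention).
[[5, 7], [8]]

In row 1, 7 replaces 8 (the leftmost entry greater than 7); 8 is bumped to row 2. 8 starts a new row 2. The new tableau is [[5, 7], [8]].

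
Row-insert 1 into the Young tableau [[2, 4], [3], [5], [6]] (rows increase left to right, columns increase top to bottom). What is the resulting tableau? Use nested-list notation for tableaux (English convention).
In row 1, 1 replaces 2 (the leftmost entry greater than 1); 2 is bumped to row 2. In row 2, 2 replaces 3 (the leftmost entry greater than 2); 3 is bumped to row 3. In row 3, 3 replaces 5 (the leftmost entry greater than 3); 5 is bumped to row 4. In row 4, 5 replaces 6 (the leftmost entry greater than 5); 6 is bumped to row 5. 6 starts a new row 5. The new tableau is [[1, 4], [2], [3], [5], [6]].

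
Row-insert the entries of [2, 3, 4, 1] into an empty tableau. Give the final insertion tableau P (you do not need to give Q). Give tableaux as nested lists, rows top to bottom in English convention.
Insert 2: appended to row 1. P = [[2]].
Insert 3: appended to row 1. P = [[2, 3]].
Insert 4: appended to row 1. P = [[2, 3, 4]].
Insert 1: 1 bumps 2 from row 1; 2 starts row 2. P = [[1, 3, 4], [2]].

So P = [[1, 3, 4], [2]].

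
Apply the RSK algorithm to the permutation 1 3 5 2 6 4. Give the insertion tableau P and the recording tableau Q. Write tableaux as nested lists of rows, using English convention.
Insert each entry of the permutation into P by Schensted row insertion, recording in Q the position of each new cell.

Insert 1: appended to row 1. P = [[1]], Q = [[1]].
Insert 3: appended to row 1. P = [[1, 3]], Q = [[1, 2]].
Insert 5: appended to row 1. P = [[1, 3, 5]], Q = [[1, 2, 3]].
Insert 2: 2 bumps 3 from row 1; 3 starts row 2. P = [[1, 2, 5], [3]], Q = [[1, 2, 3], [4]].
Insert 6: appended to row 1. P = [[1, 2, 5, 6], [3]], Q = [[1, 2, 3, 5], [4]].
Insert 4: 4 bumps 5 from row 1; 5 appends to row 2. P = [[1, 2, 4, 6], [3, 5]], Q = [[1, 2, 3, 5], [4, 6]].

So P = [[1, 2, 4, 6], [3, 5]], Q = [[1, 2, 3, 5], [4, 6]].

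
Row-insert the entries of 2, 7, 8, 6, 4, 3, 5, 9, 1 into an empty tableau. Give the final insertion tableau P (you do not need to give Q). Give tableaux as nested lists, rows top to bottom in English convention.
P = [[1, 3, 5, 9], [2, 8], [4], [6], [7]]

Insert 2: appended to row 1. P = [[2]].
Insert 7: appended to row 1. P = [[2, 7]].
Insert 8: appended to row 1. P = [[2, 7, 8]].
Insert 6: 6 bumps 7 from row 1; 7 starts row 2. P = [[2, 6, 8], [7]].
Insert 4: 4 bumps 6 from row 1; 6 bumps 7 from row 2; 7 starts row 3. P = [[2, 4, 8], [6], [7]].
Insert 3: 3 bumps 4 from row 1; 4 bumps 6 from row 2; 6 bumps 7 from row 3; 7 starts row 4. P = [[2, 3, 8], [4], [6], [7]].
Insert 5: 5 bumps 8 from row 1; 8 appends to row 2. P = [[2, 3, 5], [4, 8], [6], [7]].
Insert 9: appended to row 1. P = [[2, 3, 5, 9], [4, 8], [6], [7]].
Insert 1: 1 bumps 2 from row 1; 2 bumps 4 from row 2; 4 bumps 6 from row 3; 6 bumps 7 from row 4; 7 starts row 5. P = [[1, 3, 5, 9], [2, 8], [4], [6], [7]].

So P = [[1, 3, 5, 9], [2, 8], [4], [6], [7]].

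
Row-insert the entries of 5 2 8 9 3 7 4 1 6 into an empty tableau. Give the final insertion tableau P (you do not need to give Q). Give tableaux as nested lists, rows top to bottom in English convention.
Insert 5: appended to row 1. P = [[5]].
Insert 2: 2 bumps 5 from row 1; 5 starts row 2. P = [[2], [5]].
Insert 8: appended to row 1. P = [[2, 8], [5]].
Insert 9: appended to row 1. P = [[2, 8, 9], [5]].
Insert 3: 3 bumps 8 from row 1; 8 appends to row 2. P = [[2, 3, 9], [5, 8]].
Insert 7: 7 bumps 9 from row 1; 9 appends to row 2. P = [[2, 3, 7], [5, 8, 9]].
Insert 4: 4 bumps 7 from row 1; 7 bumps 8 from row 2; 8 starts row 3. P = [[2, 3, 4], [5, 7, 9], [8]].
Insert 1: 1 bumps 2 from row 1; 2 bumps 5 from row 2; 5 bumps 8 from row 3; 8 starts row 4. P = [[1, 3, 4], [2, 7, 9], [5], [8]].
Insert 6: appended to row 1. P = [[1, 3, 4, 6], [2, 7, 9], [5], [8]].

So P = [[1, 3, 4, 6], [2, 7, 9], [5], [8]].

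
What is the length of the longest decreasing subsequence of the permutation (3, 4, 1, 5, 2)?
2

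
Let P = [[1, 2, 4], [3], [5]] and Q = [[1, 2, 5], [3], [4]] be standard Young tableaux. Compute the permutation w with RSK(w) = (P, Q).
1 5 3 2 4

Reverse the RSK construction: for i from n down to 1, find the cell of Q containing i, remove the entry at that cell from P, and reverse-bump it up through P; the value ejected from row 1 is w(i).

Step i=5: Q has 5 at row 1, column 3; remove that cell from P, ejecting 4. So w(5) = 4. P is now [[1, 2], [3], [5]].
Step i=4: Q has 4 at row 3, column 1; remove 5 from row 3 of P and reverse-bump: 5 enters row 2 and ejects 3; 3 enters row 1 and ejects 2. So w(4) = 2. P is now [[1, 3], [5]].
Step i=3: Q has 3 at row 2, column 1; remove 5 from row 2 of P and reverse-bump: 5 enters row 1 and ejects 3. So w(3) = 3. P is now [[1, 5]].
Step i=2: Q has 2 at row 1, column 2; remove that cell from P, ejecting 5. So w(2) = 5. P is now [[1]].
Step i=1: Q has 1 at row 1, column 1; remove that cell from P, ejecting 1. So w(1) = 1. P is now [].

So w = 1 5 3 2 4.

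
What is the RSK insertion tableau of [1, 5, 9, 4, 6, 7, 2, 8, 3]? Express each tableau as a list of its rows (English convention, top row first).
Insert 1: appended to row 1. P = [[1]].
Insert 5: appended to row 1. P = [[1, 5]].
Insert 9: appended to row 1. P = [[1, 5, 9]].
Insert 4: 4 bumps 5 from row 1; 5 starts row 2. P = [[1, 4, 9], [5]].
Insert 6: 6 bumps 9 from row 1; 9 appends to row 2. P = [[1, 4, 6], [5, 9]].
Insert 7: appended to row 1. P = [[1, 4, 6, 7], [5, 9]].
Insert 2: 2 bumps 4 from row 1; 4 bumps 5 from row 2; 5 starts row 3. P = [[1, 2, 6, 7], [4, 9], [5]].
Insert 8: appended to row 1. P = [[1, 2, 6, 7, 8], [4, 9], [5]].
Insert 3: 3 bumps 6 from row 1; 6 bumps 9 from row 2; 9 appends to row 3. P = [[1, 2, 3, 7, 8], [4, 6], [5, 9]].

So P = [[1, 2, 3, 7, 8], [4, 6], [5, 9]].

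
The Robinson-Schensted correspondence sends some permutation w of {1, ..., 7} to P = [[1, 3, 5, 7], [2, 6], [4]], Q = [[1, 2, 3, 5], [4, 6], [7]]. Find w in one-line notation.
2 4 6 3 7 5 1

Reverse the RSK construction: for i from n down to 1, find the cell of Q containing i, remove the entry at that cell from P, and reverse-bump it up through P; the value ejected from row 1 is w(i).

Step i=7: Q has 7 at row 3, column 1; remove 4 from row 3 of P and reverse-bump: 4 enters row 2 and ejects 2; 2 enters row 1 and ejects 1. So w(7) = 1. P is now [[2, 3, 5, 7], [4, 6]].
Step i=6: Q has 6 at row 2, column 2; remove 6 from row 2 of P and reverse-bump: 6 enters row 1 and ejects 5. So w(6) = 5. P is now [[2, 3, 6, 7], [4]].
Step i=5: Q has 5 at row 1, column 4; remove that cell from P, ejecting 7. So w(5) = 7. P is now [[2, 3, 6], [4]].
Step i=4: Q has 4 at row 2, column 1; remove 4 from row 2 of P and reverse-bump: 4 enters row 1 and ejects 3. So w(4) = 3. P is now [[2, 4, 6]].
Step i=3: Q has 3 at row 1, column 3; remove that cell from P, ejecting 6. So w(3) = 6. P is now [[2, 4]].
Step i=2: Q has 2 at row 1, column 2; remove that cell from P, ejecting 4. So w(2) = 4. P is now [[2]].
Step i=1: Q has 1 at row 1, column 1; remove that cell from P, ejecting 2. So w(1) = 2. P is now [].

So w = 2 4 6 3 7 5 1.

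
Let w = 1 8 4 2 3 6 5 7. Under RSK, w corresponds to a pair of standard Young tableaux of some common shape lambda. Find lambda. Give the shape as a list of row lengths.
[5, 2, 1]

Row-insert each entry into an empty tableau.

After inserting 1: P = [[1]].
After inserting 8: P = [[1, 8]].
After inserting 4: P = [[1, 4], [8]].
After inserting 2: P = [[1, 2], [4], [8]].
After inserting 3: P = [[1, 2, 3], [4], [8]].
After inserting 6: P = [[1, 2, 3, 6], [4], [8]].
After inserting 5: P = [[1, 2, 3, 5], [4, 6], [8]].
After inserting 7: P = [[1, 2, 3, 5, 7], [4, 6], [8]].

The final insertion tableau P = [[1, 2, 3, 5, 7], [4, 6], [8]] has shape [5, 2, 1].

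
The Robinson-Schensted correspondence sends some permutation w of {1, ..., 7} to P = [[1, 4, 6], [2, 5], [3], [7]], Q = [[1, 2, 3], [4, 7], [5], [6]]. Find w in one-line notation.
Reverse the RSK construction: for i from n down to 1, find the cell of Q containing i, remove the entry at that cell from P, and reverse-bump it up through P; the value ejected from row 1 is w(i).

Step i=7: Q has 7 at row 2, column 2; remove 5 from row 2 of P and reverse-bump: 5 enters row 1 and ejects 4. So w(7) = 4. P is now [[1, 5, 6], [2], [3], [7]].
Step i=6: Q has 6 at row 4, column 1; remove 7 from row 4 of P and reverse-bump: 7 enters row 3 and ejects 3; 3 enters row 2 and ejects 2; 2 enters row 1 and ejects 1. So w(6) = 1. P is now [[2, 5, 6], [3], [7]].
Step i=5: Q has 5 at row 3, column 1; remove 7 from row 3 of P and reverse-bump: 7 enters row 2 and ejects 3; 3 enters row 1 and ejects 2. So w(5) = 2. P is now [[3, 5, 6], [7]].
Step i=4: Q has 4 at row 2, column 1; remove 7 from row 2 of P and reverse-bump: 7 enters row 1 and ejects 6. So w(4) = 6. P is now [[3, 5, 7]].
Step i=3: Q has 3 at row 1, column 3; remove that cell from P, ejecting 7. So w(3) = 7. P is now [[3, 5]].
Step i=2: Q has 2 at row 1, column 2; remove that cell from P, ejecting 5. So w(2) = 5. P is now [[3]].
Step i=1: Q has 1 at row 1, column 1; remove that cell from P, ejecting 3. So w(1) = 3. P is now [].

So w = 3 5 7 6 2 1 4.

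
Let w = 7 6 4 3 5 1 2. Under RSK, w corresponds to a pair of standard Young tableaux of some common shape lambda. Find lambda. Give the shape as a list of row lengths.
[2, 2, 1, 1, 1]

RSK row insertion gives P = [[1, 2], [3, 5], [4], [6], [7]], which has shape [2, 2, 1, 1, 1].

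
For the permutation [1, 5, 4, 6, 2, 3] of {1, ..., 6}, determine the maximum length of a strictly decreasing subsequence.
3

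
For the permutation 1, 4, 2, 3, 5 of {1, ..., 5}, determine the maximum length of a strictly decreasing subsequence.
2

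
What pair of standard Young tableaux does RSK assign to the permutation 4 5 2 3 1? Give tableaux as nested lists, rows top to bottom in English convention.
Insert each entry of the permutation into P by Schensted row insertion, recording in Q the position of each new cell.

Insert 4: appended to row 1. P = [[4]], Q = [[1]].
Insert 5: appended to row 1. P = [[4, 5]], Q = [[1, 2]].
Insert 2: 2 bumps 4 from row 1; 4 starts row 2. P = [[2, 5], [4]], Q = [[1, 2], [3]].
Insert 3: 3 bumps 5 from row 1; 5 appends to row 2. P = [[2, 3], [4, 5]], Q = [[1, 2], [3, 4]].
Insert 1: 1 bumps 2 from row 1; 2 bumps 4 from row 2; 4 starts row 3. P = [[1, 3], [2, 5], [4]], Q = [[1, 2], [3, 4], [5]].

So P = [[1, 3], [2, 5], [4]], Q = [[1, 2], [3, 4], [5]].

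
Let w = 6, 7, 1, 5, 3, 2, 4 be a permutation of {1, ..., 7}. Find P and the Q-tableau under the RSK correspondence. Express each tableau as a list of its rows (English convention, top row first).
P = [[1, 2, 4], [3, 7], [5], [6]], Q = [[1, 2, 7], [3, 4], [5], [6]]

Insert each entry of the permutation into P by Schensted row insertion, recording in Q the position of each new cell.

Insert 6: appended to row 1. P = [[6]], Q = [[1]].
Insert 7: appended to row 1. P = [[6, 7]], Q = [[1, 2]].
Insert 1: 1 bumps 6 from row 1; 6 starts row 2. P = [[1, 7], [6]], Q = [[1, 2], [3]].
Insert 5: 5 bumps 7 from row 1; 7 appends to row 2. P = [[1, 5], [6, 7]], Q = [[1, 2], [3, 4]].
Insert 3: 3 bumps 5 from row 1; 5 bumps 6 from row 2; 6 starts row 3. P = [[1, 3], [5, 7], [6]], Q = [[1, 2], [3, 4], [5]].
Insert 2: 2 bumps 3 from row 1; 3 bumps 5 from row 2; 5 bumps 6 from row 3; 6 starts row 4. P = [[1, 2], [3, 7], [5], [6]], Q = [[1, 2], [3, 4], [5], [6]].
Insert 4: appended to row 1. P = [[1, 2, 4], [3, 7], [5], [6]], Q = [[1, 2, 7], [3, 4], [5], [6]].

So P = [[1, 2, 4], [3, 7], [5], [6]], Q = [[1, 2, 7], [3, 4], [5], [6]].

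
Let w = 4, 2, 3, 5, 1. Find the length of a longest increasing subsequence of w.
3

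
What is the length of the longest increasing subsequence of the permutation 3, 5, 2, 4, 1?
2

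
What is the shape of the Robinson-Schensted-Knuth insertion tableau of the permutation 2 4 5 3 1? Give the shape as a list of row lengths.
RSK row insertion gives P = [[1, 3, 5], [2], [4]], which has shape [3, 1, 1].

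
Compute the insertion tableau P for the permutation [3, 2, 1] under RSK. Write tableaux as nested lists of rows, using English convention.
After inserting 3: P = [[3]].
After inserting 2: P = [[2], [3]].
After inserting 1: P = [[1], [2], [3]].

So P = [[1], [2], [3]].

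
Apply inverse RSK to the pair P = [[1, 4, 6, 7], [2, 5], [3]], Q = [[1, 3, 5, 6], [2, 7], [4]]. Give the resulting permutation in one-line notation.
Reverse the RSK construction: for i from n down to 1, find the cell of Q containing i, remove the entry at that cell from P, and reverse-bump it up through P; the value ejected from row 1 is w(i).

Step i=7: Q has 7 at row 2, column 2; remove 5 from row 2 of P and reverse-bump: 5 enters row 1 and ejects 4. So w(7) = 4. P is now [[1, 5, 6, 7], [2], [3]].
Step i=6: Q has 6 at row 1, column 4; remove that cell from P, ejecting 7. So w(6) = 7. P is now [[1, 5, 6], [2], [3]].
Step i=5: Q has 5 at row 1, column 3; remove that cell from P, ejecting 6. So w(5) = 6. P is now [[1, 5], [2], [3]].
Step i=4: Q has 4 at row 3, column 1; remove 3 from row 3 of P and reverse-bump: 3 enters row 2 and ejects 2; 2 enters row 1 and ejects 1. So w(4) = 1. P is now [[2, 5], [3]].
Step i=3: Q has 3 at row 1, column 2; remove that cell from P, ejecting 5. So w(3) = 5. P is now [[2], [3]].
Step i=2: Q has 2 at row 2, column 1; remove 3 from row 2 of P and reverse-bump: 3 enters row 1 and ejects 2. So w(2) = 2. P is now [[3]].
Step i=1: Q has 1 at row 1, column 1; remove that cell from P, ejecting 3. So w(1) = 3. P is now [].

So w = 3 2 5 1 6 7 4.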